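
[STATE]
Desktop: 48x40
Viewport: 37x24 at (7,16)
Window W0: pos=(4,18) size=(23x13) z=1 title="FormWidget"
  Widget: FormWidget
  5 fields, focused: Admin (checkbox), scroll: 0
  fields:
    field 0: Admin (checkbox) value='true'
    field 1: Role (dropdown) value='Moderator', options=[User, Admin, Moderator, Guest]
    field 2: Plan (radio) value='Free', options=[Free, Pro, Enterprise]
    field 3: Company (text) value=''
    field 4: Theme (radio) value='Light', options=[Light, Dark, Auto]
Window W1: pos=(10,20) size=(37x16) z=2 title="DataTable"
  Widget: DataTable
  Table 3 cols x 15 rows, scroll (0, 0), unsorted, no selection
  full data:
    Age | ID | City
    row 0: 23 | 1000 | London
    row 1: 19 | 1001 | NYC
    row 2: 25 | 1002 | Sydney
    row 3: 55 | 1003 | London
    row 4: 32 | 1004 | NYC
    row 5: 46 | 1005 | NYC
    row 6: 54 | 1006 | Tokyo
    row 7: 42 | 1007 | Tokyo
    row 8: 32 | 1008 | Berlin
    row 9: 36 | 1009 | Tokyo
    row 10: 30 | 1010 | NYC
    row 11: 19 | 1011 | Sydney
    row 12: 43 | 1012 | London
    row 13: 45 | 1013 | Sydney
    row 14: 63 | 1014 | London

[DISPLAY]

                                     
                                     
━━━━━━━━━━━━━━━━━━━┓                 
ormWidget          ┃                 
───┏━━━━━━━━━━━━━━━━━━━━━━━━━━━━━━━━━
Adm┃ DataTable                       
Rol┠─────────────────────────────────
Pla┃Age│ID  │City                    
Com┃───┼────┼──────                  
The┃23 │1000│London                  
   ┃19 │1001│NYC                     
   ┃25 │1002│Sydney                  
   ┃55 │1003│London                  
   ┃32 │1004│NYC                     
━━━┃46 │1005│NYC                     
   ┃54 │1006│Tokyo                   
   ┃42 │1007│Tokyo                   
   ┃32 │1008│Berlin                  
   ┃36 │1009│Tokyo                   
   ┗━━━━━━━━━━━━━━━━━━━━━━━━━━━━━━━━━
                                     
                                     
                                     
                                     


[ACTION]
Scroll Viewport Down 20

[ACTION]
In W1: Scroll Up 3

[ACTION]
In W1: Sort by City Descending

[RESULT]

                                     
                                     
━━━━━━━━━━━━━━━━━━━┓                 
ormWidget          ┃                 
───┏━━━━━━━━━━━━━━━━━━━━━━━━━━━━━━━━━
Adm┃ DataTable                       
Rol┠─────────────────────────────────
Pla┃Age│ID  │City ▼                  
Com┃───┼────┼──────                  
The┃54 │1006│Tokyo                   
   ┃42 │1007│Tokyo                   
   ┃36 │1009│Tokyo                   
   ┃25 │1002│Sydney                  
   ┃19 │1011│Sydney                  
━━━┃45 │1013│Sydney                  
   ┃19 │1001│NYC                     
   ┃32 │1004│NYC                     
   ┃46 │1005│NYC                     
   ┃30 │1010│NYC                     
   ┗━━━━━━━━━━━━━━━━━━━━━━━━━━━━━━━━━
                                     
                                     
                                     
                                     


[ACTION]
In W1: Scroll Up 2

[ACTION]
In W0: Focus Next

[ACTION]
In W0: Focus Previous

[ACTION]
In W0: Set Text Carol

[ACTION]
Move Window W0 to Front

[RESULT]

                                     
                                     
━━━━━━━━━━━━━━━━━━━┓                 
ormWidget          ┃                 
───────────────────┨━━━━━━━━━━━━━━━━━
Admin:      [x]    ┃                 
Role:       [Mode▼]┃─────────────────
Plan:       (●) Fre┃                 
Company:    [     ]┃                 
Theme:      (●) Lig┃                 
                   ┃                 
                   ┃                 
                   ┃                 
                   ┃                 
━━━━━━━━━━━━━━━━━━━┛                 
   ┃19 │1001│NYC                     
   ┃32 │1004│NYC                     
   ┃46 │1005│NYC                     
   ┃30 │1010│NYC                     
   ┗━━━━━━━━━━━━━━━━━━━━━━━━━━━━━━━━━
                                     
                                     
                                     
                                     


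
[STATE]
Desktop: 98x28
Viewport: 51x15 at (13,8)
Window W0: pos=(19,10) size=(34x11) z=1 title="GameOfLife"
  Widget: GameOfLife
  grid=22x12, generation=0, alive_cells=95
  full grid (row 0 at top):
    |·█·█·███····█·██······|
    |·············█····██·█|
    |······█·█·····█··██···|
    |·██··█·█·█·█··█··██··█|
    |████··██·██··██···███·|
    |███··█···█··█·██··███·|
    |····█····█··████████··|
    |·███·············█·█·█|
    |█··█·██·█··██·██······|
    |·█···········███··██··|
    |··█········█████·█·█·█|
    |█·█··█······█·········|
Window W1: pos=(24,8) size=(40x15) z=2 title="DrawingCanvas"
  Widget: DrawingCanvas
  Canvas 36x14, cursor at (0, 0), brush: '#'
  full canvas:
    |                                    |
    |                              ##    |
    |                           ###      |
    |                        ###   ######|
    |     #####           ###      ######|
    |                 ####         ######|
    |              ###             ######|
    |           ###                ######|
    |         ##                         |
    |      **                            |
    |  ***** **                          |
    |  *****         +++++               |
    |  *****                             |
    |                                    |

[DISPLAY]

           ┏━━━━━━━━━━━━━━━━━━━━━━━━━━━━━━━━━━━━━━┓
           ┃ DrawingCanvas                        ┃
      ┏━━━━┠──────────────────────────────────────┨
      ┃ Gam┃+                                     ┃
      ┠────┃                              ##      ┃
      ┃Gen:┃                           ###        ┃
      ┃·██·┃                        ###   ######  ┃
      ┃████┃     #####           ###      ######  ┃
      ┃███·┃                 ####         ######  ┃
      ┃····┃              ###             ######  ┃
      ┃·███┃           ###                ######  ┃
      ┃█··█┃         ##                           ┃
      ┗━━━━┃      **                              ┃
           ┃  ***** **                            ┃
           ┗━━━━━━━━━━━━━━━━━━━━━━━━━━━━━━━━━━━━━━┛


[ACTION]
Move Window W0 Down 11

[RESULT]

           ┏━━━━━━━━━━━━━━━━━━━━━━━━━━━━━━━━━━━━━━┓
           ┃ DrawingCanvas                        ┃
           ┠──────────────────────────────────────┨
           ┃+                                     ┃
           ┃                              ##      ┃
           ┃                           ###        ┃
           ┃                        ###   ######  ┃
           ┃     #####           ###      ######  ┃
           ┃                 ####         ######  ┃
      ┏━━━━┃              ###             ######  ┃
      ┃ Gam┃           ###                ######  ┃
      ┠────┃         ##                           ┃
      ┃Gen:┃      **                              ┃
      ┃·██·┃  ***** **                            ┃
      ┃████┗━━━━━━━━━━━━━━━━━━━━━━━━━━━━━━━━━━━━━━┛


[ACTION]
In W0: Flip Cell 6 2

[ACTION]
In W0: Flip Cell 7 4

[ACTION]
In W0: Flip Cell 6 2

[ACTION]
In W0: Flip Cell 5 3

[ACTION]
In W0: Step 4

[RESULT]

           ┏━━━━━━━━━━━━━━━━━━━━━━━━━━━━━━━━━━━━━━┓
           ┃ DrawingCanvas                        ┃
           ┠──────────────────────────────────────┨
           ┃+                                     ┃
           ┃                              ##      ┃
           ┃                           ###        ┃
           ┃                        ###   ######  ┃
           ┃     #####           ###      ######  ┃
           ┃                 ####         ######  ┃
      ┏━━━━┃              ###             ######  ┃
      ┃ Gam┃           ###                ######  ┃
      ┠────┃         ##                           ┃
      ┃Gen:┃      **                              ┃
      ┃····┃  ***** **                            ┃
      ┃····┗━━━━━━━━━━━━━━━━━━━━━━━━━━━━━━━━━━━━━━┛


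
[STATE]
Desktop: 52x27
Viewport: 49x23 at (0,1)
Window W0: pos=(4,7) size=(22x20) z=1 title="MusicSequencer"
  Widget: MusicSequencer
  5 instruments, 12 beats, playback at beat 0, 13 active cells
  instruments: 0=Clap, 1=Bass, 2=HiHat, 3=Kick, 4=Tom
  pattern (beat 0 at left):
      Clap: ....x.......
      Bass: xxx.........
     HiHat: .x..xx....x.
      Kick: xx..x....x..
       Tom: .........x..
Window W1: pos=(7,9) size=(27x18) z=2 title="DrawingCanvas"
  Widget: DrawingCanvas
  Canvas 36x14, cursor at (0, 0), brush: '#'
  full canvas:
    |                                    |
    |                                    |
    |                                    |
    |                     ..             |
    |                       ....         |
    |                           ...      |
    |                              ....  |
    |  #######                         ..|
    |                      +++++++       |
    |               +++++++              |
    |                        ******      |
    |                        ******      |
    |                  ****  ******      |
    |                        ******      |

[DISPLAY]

                                                 
                                                 
                                                 
                                                 
                                                 
                                                 
    ┏━━━━━━━━━━━━━━━━━━━━┓                       
    ┃ MusicSequencer     ┃                       
    ┠──┏━━━━━━━━━━━━━━━━━━━━━━━━━┓               
    ┃  ┃ DrawingCanvas           ┃               
    ┃  ┠─────────────────────────┨               
    ┃  ┃+                        ┃               
    ┃ H┃                         ┃               
    ┃  ┃                         ┃               
    ┃  ┃                     ..  ┃               
    ┃  ┃                       ..┃               
    ┃  ┃                         ┃               
    ┃  ┃                         ┃               
    ┃  ┃  #######                ┃               
    ┃  ┃                      +++┃               
    ┃  ┃               +++++++   ┃               
    ┃  ┃                        *┃               
    ┃  ┃                        *┃               


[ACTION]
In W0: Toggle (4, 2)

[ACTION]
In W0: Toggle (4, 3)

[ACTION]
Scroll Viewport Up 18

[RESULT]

                                                 
                                                 
                                                 
                                                 
                                                 
                                                 
                                                 
    ┏━━━━━━━━━━━━━━━━━━━━┓                       
    ┃ MusicSequencer     ┃                       
    ┠──┏━━━━━━━━━━━━━━━━━━━━━━━━━┓               
    ┃  ┃ DrawingCanvas           ┃               
    ┃  ┠─────────────────────────┨               
    ┃  ┃+                        ┃               
    ┃ H┃                         ┃               
    ┃  ┃                         ┃               
    ┃  ┃                     ..  ┃               
    ┃  ┃                       ..┃               
    ┃  ┃                         ┃               
    ┃  ┃                         ┃               
    ┃  ┃  #######                ┃               
    ┃  ┃                      +++┃               
    ┃  ┃               +++++++   ┃               
    ┃  ┃                        *┃               


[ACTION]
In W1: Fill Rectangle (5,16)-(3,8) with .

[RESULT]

                                                 
                                                 
                                                 
                                                 
                                                 
                                                 
                                                 
    ┏━━━━━━━━━━━━━━━━━━━━┓                       
    ┃ MusicSequencer     ┃                       
    ┠──┏━━━━━━━━━━━━━━━━━━━━━━━━━┓               
    ┃  ┃ DrawingCanvas           ┃               
    ┃  ┠─────────────────────────┨               
    ┃  ┃+                        ┃               
    ┃ H┃                         ┃               
    ┃  ┃                         ┃               
    ┃  ┃        .........    ..  ┃               
    ┃  ┃        .........      ..┃               
    ┃  ┃        .........        ┃               
    ┃  ┃                         ┃               
    ┃  ┃  #######                ┃               
    ┃  ┃                      +++┃               
    ┃  ┃               +++++++   ┃               
    ┃  ┃                        *┃               


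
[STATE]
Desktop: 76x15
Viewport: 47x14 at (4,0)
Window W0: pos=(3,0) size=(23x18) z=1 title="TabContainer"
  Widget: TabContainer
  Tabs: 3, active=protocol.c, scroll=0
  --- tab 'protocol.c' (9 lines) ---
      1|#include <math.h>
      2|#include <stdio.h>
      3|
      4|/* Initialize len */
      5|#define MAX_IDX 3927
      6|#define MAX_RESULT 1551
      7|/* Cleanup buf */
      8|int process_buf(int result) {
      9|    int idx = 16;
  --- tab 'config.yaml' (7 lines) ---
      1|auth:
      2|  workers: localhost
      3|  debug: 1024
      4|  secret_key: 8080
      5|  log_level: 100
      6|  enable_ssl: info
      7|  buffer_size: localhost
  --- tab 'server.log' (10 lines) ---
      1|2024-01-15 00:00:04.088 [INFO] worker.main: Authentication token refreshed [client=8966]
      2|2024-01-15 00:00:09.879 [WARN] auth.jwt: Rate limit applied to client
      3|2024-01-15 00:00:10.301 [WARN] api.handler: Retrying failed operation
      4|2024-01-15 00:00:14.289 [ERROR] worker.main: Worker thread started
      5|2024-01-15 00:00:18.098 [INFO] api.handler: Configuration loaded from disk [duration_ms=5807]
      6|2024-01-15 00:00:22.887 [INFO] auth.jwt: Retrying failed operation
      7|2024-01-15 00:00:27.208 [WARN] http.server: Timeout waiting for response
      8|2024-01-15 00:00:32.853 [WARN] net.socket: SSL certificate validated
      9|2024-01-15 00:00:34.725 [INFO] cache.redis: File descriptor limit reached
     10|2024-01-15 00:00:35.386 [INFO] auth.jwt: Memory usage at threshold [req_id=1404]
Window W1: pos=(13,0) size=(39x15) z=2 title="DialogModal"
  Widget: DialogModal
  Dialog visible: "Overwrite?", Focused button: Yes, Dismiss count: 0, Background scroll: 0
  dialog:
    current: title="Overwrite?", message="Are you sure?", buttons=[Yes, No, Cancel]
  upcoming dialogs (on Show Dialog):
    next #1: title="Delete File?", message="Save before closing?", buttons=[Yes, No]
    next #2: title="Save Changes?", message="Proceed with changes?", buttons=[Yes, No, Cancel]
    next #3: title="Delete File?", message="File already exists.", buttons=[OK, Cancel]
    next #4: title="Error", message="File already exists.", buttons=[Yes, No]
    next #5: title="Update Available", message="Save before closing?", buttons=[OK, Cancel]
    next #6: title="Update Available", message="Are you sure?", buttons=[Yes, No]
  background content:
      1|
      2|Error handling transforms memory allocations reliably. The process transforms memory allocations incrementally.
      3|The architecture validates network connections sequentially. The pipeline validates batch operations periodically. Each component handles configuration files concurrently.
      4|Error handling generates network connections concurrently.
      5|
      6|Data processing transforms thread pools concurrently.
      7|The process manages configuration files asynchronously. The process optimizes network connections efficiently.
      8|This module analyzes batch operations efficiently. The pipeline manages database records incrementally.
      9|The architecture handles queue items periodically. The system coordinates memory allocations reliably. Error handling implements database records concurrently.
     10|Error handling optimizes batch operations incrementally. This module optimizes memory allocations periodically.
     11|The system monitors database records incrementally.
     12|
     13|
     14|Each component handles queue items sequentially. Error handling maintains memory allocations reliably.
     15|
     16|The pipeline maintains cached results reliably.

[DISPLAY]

━━━━━━━━━┏━━━━━━━━━━━━━━━━━━━━━━━━━━━━━━━━━━━━━
 TabConta┃ DialogModal                         
─────────┠─────────────────────────────────────
[protocol┃                                     
─────────┃Error handling transforms memory allo
#include ┃The architecture validates network co
#include ┃Error h┌─────────────────────┐rk conn
         ┃       │      Overwrite?     │       
/* Initia┃Data pr│    Are you sure?    │ead poo
#define M┃The pro│ [Yes]  No   Cancel  │ion fil
#define M┃This mo└─────────────────────┘rations
/* Cleanu┃The architecture handles queue items 
int proce┃Error handling optimizes batch operat
    int i┃The system monitors database records 


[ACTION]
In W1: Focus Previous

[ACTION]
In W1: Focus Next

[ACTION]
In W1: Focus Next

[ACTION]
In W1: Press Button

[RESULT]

━━━━━━━━━┏━━━━━━━━━━━━━━━━━━━━━━━━━━━━━━━━━━━━━
 TabConta┃ DialogModal                         
─────────┠─────────────────────────────────────
[protocol┃                                     
─────────┃Error handling transforms memory allo
#include ┃The architecture validates network co
#include ┃Error handling generates network conn
         ┃                                     
/* Initia┃Data processing transforms thread poo
#define M┃The process manages configuration fil
#define M┃This module analyzes batch operations
/* Cleanu┃The architecture handles queue items 
int proce┃Error handling optimizes batch operat
    int i┃The system monitors database records 


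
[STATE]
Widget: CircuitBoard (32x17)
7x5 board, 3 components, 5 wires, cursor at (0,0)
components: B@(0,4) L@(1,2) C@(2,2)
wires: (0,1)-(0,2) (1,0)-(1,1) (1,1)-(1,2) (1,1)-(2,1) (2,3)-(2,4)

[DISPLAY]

   0 1 2 3 4 5 6                
0  [.]  · ─ ·       B           
                                
1   · ─ · ─ L                   
        │                       
2       ·   C   · ─ ·           
                                
3                               
                                
4                               
Cursor: (0,0)                   
                                
                                
                                
                                
                                
                                


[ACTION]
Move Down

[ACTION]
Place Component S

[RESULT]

   0 1 2 3 4 5 6                
0       · ─ ·       B           
                                
1  [S]─ · ─ L                   
        │                       
2       ·   C   · ─ ·           
                                
3                               
                                
4                               
Cursor: (1,0)                   
                                
                                
                                
                                
                                
                                


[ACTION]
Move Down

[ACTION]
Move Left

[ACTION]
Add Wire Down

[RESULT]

   0 1 2 3 4 5 6                
0       · ─ ·       B           
                                
1   S ─ · ─ L                   
        │                       
2  [.]  ·   C   · ─ ·           
    │                           
3   ·                           
                                
4                               
Cursor: (2,0)                   
                                
                                
                                
                                
                                
                                


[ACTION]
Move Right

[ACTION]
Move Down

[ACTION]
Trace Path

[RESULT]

   0 1 2 3 4 5 6                
0       · ─ ·       B           
                                
1   S ─ · ─ L                   
        │                       
2   ·   ·   C   · ─ ·           
    │                           
3   ·  [.]                      
                                
4                               
Cursor: (3,1)  Trace: No connect
                                
                                
                                
                                
                                
                                


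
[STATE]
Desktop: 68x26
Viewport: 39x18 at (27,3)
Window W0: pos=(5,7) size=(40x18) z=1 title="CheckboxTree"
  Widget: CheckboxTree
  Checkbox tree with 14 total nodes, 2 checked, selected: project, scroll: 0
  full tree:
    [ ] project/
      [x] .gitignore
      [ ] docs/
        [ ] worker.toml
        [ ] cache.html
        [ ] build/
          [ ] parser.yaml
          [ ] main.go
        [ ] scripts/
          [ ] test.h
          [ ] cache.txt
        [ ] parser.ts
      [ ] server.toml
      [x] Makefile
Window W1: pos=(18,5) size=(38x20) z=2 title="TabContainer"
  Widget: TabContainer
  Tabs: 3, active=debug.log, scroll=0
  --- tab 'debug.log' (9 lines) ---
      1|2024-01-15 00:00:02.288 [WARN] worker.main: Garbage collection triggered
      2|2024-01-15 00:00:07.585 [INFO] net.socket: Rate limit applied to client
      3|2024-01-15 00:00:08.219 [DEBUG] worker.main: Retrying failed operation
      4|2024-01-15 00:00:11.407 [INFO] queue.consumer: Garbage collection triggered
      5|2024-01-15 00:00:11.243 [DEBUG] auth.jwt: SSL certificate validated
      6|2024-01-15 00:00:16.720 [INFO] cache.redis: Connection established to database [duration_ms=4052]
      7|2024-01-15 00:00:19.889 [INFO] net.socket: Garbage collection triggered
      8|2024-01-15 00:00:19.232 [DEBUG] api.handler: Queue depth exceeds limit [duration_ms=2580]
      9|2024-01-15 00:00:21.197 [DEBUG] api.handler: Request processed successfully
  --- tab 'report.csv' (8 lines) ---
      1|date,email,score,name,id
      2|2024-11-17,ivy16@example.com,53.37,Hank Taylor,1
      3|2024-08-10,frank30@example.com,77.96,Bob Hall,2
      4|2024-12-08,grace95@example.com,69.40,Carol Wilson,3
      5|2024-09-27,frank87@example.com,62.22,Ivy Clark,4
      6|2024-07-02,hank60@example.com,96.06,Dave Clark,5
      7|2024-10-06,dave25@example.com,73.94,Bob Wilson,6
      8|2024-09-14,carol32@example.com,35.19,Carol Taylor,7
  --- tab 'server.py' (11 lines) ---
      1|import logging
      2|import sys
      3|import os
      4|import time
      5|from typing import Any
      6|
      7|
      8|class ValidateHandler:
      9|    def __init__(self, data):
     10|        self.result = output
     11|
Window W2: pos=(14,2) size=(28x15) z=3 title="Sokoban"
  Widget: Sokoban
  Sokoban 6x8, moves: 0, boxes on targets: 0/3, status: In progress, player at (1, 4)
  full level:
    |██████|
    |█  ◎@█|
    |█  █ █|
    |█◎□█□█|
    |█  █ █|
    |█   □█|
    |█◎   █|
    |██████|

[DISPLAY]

              ┃                        
──────────────┨                        
              ┃━━━━━━━━━━━━━┓          
              ┃             ┃          
              ┃─────────────┨          
              ┃ │ server.py ┃          
              ┃─────────────┃          
              ┃ [WARN] worke┃          
              ┃ [INFO] net.s┃          
              ┃ [DEBUG] work┃          
3             ┃ [INFO] queue┃          
              ┃ [DEBUG] auth┃          
              ┃ [INFO] cache┃          
━━━━━━━━━━━━━━┛ [INFO] net.s┃          
15 00:00:19.232 [DEBUG] api.┃          
15 00:00:21.197 [DEBUG] api.┃          
                            ┃          
                            ┃          


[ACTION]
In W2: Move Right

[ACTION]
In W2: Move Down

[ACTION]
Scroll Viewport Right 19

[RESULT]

            ┃                          
────────────┨                          
            ┃━━━━━━━━━━━━━┓            
            ┃             ┃            
            ┃─────────────┨            
            ┃ │ server.py ┃            
            ┃─────────────┃            
            ┃ [WARN] worke┃            
            ┃ [INFO] net.s┃            
            ┃ [DEBUG] work┃            
            ┃ [INFO] queue┃            
            ┃ [DEBUG] auth┃            
            ┃ [INFO] cache┃            
━━━━━━━━━━━━┛ [INFO] net.s┃            
 00:00:19.232 [DEBUG] api.┃            
 00:00:21.197 [DEBUG] api.┃            
                          ┃            
                          ┃            


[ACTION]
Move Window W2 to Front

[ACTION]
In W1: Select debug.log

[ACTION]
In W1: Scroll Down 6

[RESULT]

            ┃                          
────────────┨                          
            ┃━━━━━━━━━━━━━┓            
            ┃             ┃            
            ┃─────────────┨            
            ┃ │ server.py ┃            
            ┃─────────────┃            
            ┃ [INFO] net.s┃            
            ┃ [DEBUG] api.┃            
            ┃ [DEBUG] api.┃            
            ┃             ┃            
            ┃             ┃            
            ┃             ┃            
━━━━━━━━━━━━┛             ┃            
                          ┃            
                          ┃            
                          ┃            
                          ┃            


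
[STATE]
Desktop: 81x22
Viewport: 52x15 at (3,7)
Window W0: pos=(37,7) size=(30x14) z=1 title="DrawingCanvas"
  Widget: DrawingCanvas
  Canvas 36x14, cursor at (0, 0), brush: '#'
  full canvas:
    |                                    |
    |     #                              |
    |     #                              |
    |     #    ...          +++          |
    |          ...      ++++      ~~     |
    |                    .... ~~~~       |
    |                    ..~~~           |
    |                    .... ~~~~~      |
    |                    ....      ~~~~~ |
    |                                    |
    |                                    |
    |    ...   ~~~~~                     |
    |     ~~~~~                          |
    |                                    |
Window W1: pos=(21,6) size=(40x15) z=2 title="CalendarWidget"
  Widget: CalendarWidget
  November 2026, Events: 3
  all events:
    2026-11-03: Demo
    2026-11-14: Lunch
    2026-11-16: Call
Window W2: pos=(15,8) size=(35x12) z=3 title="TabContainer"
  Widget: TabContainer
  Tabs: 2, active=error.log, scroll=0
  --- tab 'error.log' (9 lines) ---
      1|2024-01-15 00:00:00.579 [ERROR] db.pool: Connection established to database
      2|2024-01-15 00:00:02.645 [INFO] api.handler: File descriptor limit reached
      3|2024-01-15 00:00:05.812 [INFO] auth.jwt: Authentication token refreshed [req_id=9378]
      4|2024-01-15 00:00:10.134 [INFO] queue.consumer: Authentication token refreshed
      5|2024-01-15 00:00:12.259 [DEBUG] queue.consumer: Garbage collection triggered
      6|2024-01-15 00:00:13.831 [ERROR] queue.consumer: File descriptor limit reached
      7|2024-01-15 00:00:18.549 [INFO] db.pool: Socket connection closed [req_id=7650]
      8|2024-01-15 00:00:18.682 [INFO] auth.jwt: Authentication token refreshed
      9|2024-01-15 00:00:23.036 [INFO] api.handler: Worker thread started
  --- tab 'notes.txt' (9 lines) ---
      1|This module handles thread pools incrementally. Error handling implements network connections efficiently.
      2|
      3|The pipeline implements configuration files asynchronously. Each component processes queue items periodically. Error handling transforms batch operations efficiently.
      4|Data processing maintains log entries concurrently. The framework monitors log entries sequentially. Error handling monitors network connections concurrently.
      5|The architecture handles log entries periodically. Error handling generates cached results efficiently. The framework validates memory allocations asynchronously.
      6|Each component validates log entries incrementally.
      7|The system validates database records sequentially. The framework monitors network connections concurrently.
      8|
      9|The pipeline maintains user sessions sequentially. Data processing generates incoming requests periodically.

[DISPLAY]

                  ┃ CalendarWidget                  
            ┏━━━━━━━━━━━━━━━━━━━━━━━━━━━━━━━━━┓─────
            ┃ TabContainer                    ┃     
            ┠─────────────────────────────────┨     
            ┃[error.log]│ notes.txt           ┃     
            ┃─────────────────────────────────┃     
            ┃2024-01-15 00:00:00.579 [ERROR] d┃     
            ┃2024-01-15 00:00:02.645 [INFO] ap┃     
            ┃2024-01-15 00:00:05.812 [INFO] au┃     
            ┃2024-01-15 00:00:10.134 [INFO] qu┃     
            ┃2024-01-15 00:00:12.259 [DEBUG] q┃     
            ┃2024-01-15 00:00:13.831 [ERROR] q┃     
            ┗━━━━━━━━━━━━━━━━━━━━━━━━━━━━━━━━━┛     
                  ┗━━━━━━━━━━━━━━━━━━━━━━━━━━━━━━━━━
                                                    


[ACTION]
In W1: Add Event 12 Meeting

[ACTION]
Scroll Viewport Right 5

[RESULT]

             ┃ CalendarWidget                       
       ┏━━━━━━━━━━━━━━━━━━━━━━━━━━━━━━━━━┓──────────
       ┃ TabContainer                    ┃          
       ┠─────────────────────────────────┨          
       ┃[error.log]│ notes.txt           ┃          
       ┃─────────────────────────────────┃          
       ┃2024-01-15 00:00:00.579 [ERROR] d┃          
       ┃2024-01-15 00:00:02.645 [INFO] ap┃          
       ┃2024-01-15 00:00:05.812 [INFO] au┃          
       ┃2024-01-15 00:00:10.134 [INFO] qu┃          
       ┃2024-01-15 00:00:12.259 [DEBUG] q┃          
       ┃2024-01-15 00:00:13.831 [ERROR] q┃          
       ┗━━━━━━━━━━━━━━━━━━━━━━━━━━━━━━━━━┛          
             ┗━━━━━━━━━━━━━━━━━━━━━━━━━━━━━━━━━━━━━━
                                                    


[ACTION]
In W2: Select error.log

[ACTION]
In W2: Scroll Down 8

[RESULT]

             ┃ CalendarWidget                       
       ┏━━━━━━━━━━━━━━━━━━━━━━━━━━━━━━━━━┓──────────
       ┃ TabContainer                    ┃          
       ┠─────────────────────────────────┨          
       ┃[error.log]│ notes.txt           ┃          
       ┃─────────────────────────────────┃          
       ┃2024-01-15 00:00:23.036 [INFO] ap┃          
       ┃                                 ┃          
       ┃                                 ┃          
       ┃                                 ┃          
       ┃                                 ┃          
       ┃                                 ┃          
       ┗━━━━━━━━━━━━━━━━━━━━━━━━━━━━━━━━━┛          
             ┗━━━━━━━━━━━━━━━━━━━━━━━━━━━━━━━━━━━━━━
                                                    


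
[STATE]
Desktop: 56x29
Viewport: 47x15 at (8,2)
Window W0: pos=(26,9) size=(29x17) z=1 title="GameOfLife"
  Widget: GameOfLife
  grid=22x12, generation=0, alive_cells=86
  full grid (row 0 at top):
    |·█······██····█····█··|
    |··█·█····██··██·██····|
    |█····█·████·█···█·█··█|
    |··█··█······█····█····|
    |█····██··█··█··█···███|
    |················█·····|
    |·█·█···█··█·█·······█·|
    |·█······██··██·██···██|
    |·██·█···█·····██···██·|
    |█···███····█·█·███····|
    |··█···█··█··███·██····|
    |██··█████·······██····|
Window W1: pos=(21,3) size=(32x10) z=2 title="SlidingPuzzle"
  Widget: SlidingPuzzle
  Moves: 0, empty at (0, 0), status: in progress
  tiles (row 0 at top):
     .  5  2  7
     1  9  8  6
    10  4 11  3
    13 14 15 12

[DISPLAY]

                                               
             ┏━━━━━━━━━━━━━━━━━━━━━━━━━━━━━━┓  
             ┃ SlidingPuzzle                ┃  
             ┠──────────────────────────────┨  
             ┃┌────┬────┬────┬────┐         ┃  
             ┃│    │  5 │  2 │  7 │         ┃  
             ┃├────┼────┼────┼────┤         ┃  
             ┃│  1 │  9 │  8 │  6 │         ┃━┓
             ┃├────┼────┼────┼────┤         ┃ ┃
             ┃│ 10 │  4 │ 11 │  3 │         ┃─┨
             ┗━━━━━━━━━━━━━━━━━━━━━━━━━━━━━━┛ ┃
                  ┃·█······██····█····█··     ┃
                  ┃··█·█····██··██·██····     ┃
                  ┃█····█·████·█···█·█··█     ┃
                  ┃··█··█······█····█····     ┃


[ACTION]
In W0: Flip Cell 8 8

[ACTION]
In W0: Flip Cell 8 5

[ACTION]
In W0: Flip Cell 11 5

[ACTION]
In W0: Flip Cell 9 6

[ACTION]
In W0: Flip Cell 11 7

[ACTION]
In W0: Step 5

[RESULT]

                                               
             ┏━━━━━━━━━━━━━━━━━━━━━━━━━━━━━━┓  
             ┃ SlidingPuzzle                ┃  
             ┠──────────────────────────────┨  
             ┃┌────┬────┬────┬────┐         ┃  
             ┃│    │  5 │  2 │  7 │         ┃  
             ┃├────┼────┼────┼────┤         ┃  
             ┃│  1 │  9 │  8 │  6 │         ┃━┓
             ┃├────┼────┼────┼────┤         ┃ ┃
             ┃│ 10 │  4 │ 11 │  3 │         ┃─┨
             ┗━━━━━━━━━━━━━━━━━━━━━━━━━━━━━━┛ ┃
                  ┃·█·█·····█······██····     ┃
                  ┃·█·█······█·····█··█··     ┃
                  ┃█·······█····████···█·     ┃
                  ┃██·······█··███·······     ┃


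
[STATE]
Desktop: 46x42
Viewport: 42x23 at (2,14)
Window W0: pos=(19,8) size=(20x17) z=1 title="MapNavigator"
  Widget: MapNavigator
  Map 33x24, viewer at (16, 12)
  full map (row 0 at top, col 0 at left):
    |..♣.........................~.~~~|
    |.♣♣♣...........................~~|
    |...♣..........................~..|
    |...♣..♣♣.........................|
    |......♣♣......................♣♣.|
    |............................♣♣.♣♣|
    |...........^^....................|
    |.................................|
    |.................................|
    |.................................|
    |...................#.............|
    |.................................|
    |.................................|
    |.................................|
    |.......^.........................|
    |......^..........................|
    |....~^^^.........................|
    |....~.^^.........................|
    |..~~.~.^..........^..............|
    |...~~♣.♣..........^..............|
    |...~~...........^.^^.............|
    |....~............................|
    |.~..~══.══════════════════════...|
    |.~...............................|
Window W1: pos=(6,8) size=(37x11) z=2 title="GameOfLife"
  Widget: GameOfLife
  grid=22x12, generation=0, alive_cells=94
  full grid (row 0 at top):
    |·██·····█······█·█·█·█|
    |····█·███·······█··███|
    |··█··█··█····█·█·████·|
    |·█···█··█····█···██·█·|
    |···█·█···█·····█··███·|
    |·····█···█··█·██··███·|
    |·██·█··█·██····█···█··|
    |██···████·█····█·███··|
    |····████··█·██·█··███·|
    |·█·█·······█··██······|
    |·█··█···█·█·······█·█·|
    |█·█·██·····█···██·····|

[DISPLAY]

    ┃·····█···█··█·██··███·             ┃ 
    ┃·██·█··█·██····█···█··             ┃ 
    ┃██···████·█····█·███··             ┃ 
    ┃····████··█·██·█··███·             ┃ 
    ┗━━━━━━━━━━━━━━━━━━━━━━━━━━━━━━━━━━━┛ 
                 ┃^.................┃     
                 ┃..................┃     
                 ┃^.................┃     
                 ┃^.................┃     
                 ┃^..........^......┃     
                 ┗━━━━━━━━━━━━━━━━━━┛     
                                          
                                          
                                          
                                          
                                          
                                          
                                          
                                          
                                          
                                          
                                          
                                          


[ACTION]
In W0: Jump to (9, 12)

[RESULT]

    ┃·····█···█··█·██··███·             ┃ 
    ┃·██·█··█·██····█···█··             ┃ 
    ┃██···████·█····█·███··             ┃ 
    ┃····████··█·██·█··███·             ┃ 
    ┗━━━━━━━━━━━━━━━━━━━━━━━━━━━━━━━━━━━┛ 
                 ┃.......^..........┃     
                 ┃......^...........┃     
                 ┃....~^^^..........┃     
                 ┃....~.^^..........┃     
                 ┃..~~.~.^..........┃     
                 ┗━━━━━━━━━━━━━━━━━━┛     
                                          
                                          
                                          
                                          
                                          
                                          
                                          
                                          
                                          
                                          
                                          
                                          


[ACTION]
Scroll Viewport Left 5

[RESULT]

      ┃·····█···█··█·██··███·             
      ┃·██·█··█·██····█···█··             
      ┃██···████·█····█·███··             
      ┃····████··█·██·█··███·             
      ┗━━━━━━━━━━━━━━━━━━━━━━━━━━━━━━━━━━━
                   ┃.......^..........┃   
                   ┃......^...........┃   
                   ┃....~^^^..........┃   
                   ┃....~.^^..........┃   
                   ┃..~~.~.^..........┃   
                   ┗━━━━━━━━━━━━━━━━━━┛   
                                          
                                          
                                          
                                          
                                          
                                          
                                          
                                          
                                          
                                          
                                          
                                          


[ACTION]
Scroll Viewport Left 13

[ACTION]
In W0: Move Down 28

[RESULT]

      ┃·····█···█··█·██··███·             
      ┃·██·█··█·██····█···█··             
      ┃██···████·█····█·███··             
      ┃····████··█·██·█··███·             
      ┗━━━━━━━━━━━━━━━━━━━━━━━━━━━━━━━━━━━
                   ┃                  ┃   
                   ┃                  ┃   
                   ┃                  ┃   
                   ┃                  ┃   
                   ┃                  ┃   
                   ┗━━━━━━━━━━━━━━━━━━┛   
                                          
                                          
                                          
                                          
                                          
                                          
                                          
                                          
                                          
                                          
                                          
                                          
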